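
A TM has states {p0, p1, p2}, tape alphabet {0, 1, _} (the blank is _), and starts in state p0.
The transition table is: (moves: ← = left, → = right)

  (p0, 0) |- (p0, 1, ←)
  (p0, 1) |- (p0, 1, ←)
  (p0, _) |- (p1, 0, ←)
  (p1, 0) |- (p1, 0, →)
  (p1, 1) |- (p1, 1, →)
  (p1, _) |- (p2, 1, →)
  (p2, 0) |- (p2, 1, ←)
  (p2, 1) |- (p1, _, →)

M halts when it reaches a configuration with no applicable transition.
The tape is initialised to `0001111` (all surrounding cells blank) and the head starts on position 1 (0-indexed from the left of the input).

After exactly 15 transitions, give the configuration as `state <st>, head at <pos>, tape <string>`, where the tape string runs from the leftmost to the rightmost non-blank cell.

state p2, head at 8, tape 111011111

p0 | __0[0]01111__   read 0 → write 1, move ←, go to p0
p0 | __[0]101111__   read 0 → write 1, move ←, go to p0
p0 | _[_]1101111__   read _ → write 0, move ←, go to p1
p1 | [_]01101111__   read _ → write 1, move →, go to p2
p2 | 1[0]1101111__   read 0 → write 1, move ←, go to p2
p2 | [1]11101111__   read 1 → write _, move →, go to p1
p1 | _[1]1101111__   read 1 → write 1, move →, go to p1
p1 | _1[1]101111__   read 1 → write 1, move →, go to p1
p1 | _11[1]01111__   read 1 → write 1, move →, go to p1
p1 | _111[0]1111__   read 0 → write 0, move →, go to p1
p1 | _1110[1]111__   read 1 → write 1, move →, go to p1
p1 | _11101[1]11__   read 1 → write 1, move →, go to p1
p1 | _111011[1]1__   read 1 → write 1, move →, go to p1
p1 | _1110111[1]__   read 1 → write 1, move →, go to p1
p1 | _11101111[_]_   read _ → write 1, move →, go to p2
p2 | _111011111[_]
After 15 steps: state p2, head at 8, tape 111011111.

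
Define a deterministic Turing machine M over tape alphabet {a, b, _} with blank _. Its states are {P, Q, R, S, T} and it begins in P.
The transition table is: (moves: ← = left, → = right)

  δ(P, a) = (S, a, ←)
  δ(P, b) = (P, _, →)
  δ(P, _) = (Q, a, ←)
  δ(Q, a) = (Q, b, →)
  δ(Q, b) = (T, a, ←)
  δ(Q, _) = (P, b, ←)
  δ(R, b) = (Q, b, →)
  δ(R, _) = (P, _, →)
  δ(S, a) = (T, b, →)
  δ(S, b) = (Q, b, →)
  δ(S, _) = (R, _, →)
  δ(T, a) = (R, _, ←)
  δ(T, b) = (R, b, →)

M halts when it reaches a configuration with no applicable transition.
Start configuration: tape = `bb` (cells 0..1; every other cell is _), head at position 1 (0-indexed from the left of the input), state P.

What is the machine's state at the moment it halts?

R

state=P head=1 tape=b[b]_   (P,b)→(P,_,→)
state=P head=2 tape=b_[_]   (P,_)→(Q,a,←)
state=Q head=1 tape=b[_]a   (Q,_)→(P,b,←)
state=P head=0 tape=[b]ba   (P,b)→(P,_,→)
state=P head=1 tape=_[b]a   (P,b)→(P,_,→)
state=P head=2 tape=__[a]   (P,a)→(S,a,←)
state=S head=1 tape=_[_]a   (S,_)→(R,_,→)
state=R head=2 tape=__[a]
No transition is defined for (R, a); M halts in state R.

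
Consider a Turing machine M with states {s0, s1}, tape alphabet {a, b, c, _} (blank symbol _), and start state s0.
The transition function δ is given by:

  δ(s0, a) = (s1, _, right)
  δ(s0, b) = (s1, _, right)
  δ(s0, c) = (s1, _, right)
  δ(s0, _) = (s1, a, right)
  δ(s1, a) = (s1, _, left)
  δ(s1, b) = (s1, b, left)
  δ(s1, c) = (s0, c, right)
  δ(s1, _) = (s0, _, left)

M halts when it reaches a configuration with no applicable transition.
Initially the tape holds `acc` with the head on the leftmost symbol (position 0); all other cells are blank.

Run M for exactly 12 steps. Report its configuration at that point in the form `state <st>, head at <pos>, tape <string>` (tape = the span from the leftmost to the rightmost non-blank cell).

s0 | [a]cc_   read a → write _, move right, go to s1
s1 | _[c]c_   read c → write c, move right, go to s0
s0 | _c[c]_   read c → write _, move right, go to s1
s1 | _c_[_]   read _ → write _, move left, go to s0
s0 | _c[_]_   read _ → write a, move right, go to s1
s1 | _ca[_]   read _ → write _, move left, go to s0
s0 | _c[a]_   read a → write _, move right, go to s1
s1 | _c_[_]   read _ → write _, move left, go to s0
s0 | _c[_]_   read _ → write a, move right, go to s1
s1 | _ca[_]   read _ → write _, move left, go to s0
s0 | _c[a]_   read a → write _, move right, go to s1
s1 | _c_[_]   read _ → write _, move left, go to s0
s0 | _c[_]_
After 12 steps: state s0, head at 2, tape c.

state s0, head at 2, tape c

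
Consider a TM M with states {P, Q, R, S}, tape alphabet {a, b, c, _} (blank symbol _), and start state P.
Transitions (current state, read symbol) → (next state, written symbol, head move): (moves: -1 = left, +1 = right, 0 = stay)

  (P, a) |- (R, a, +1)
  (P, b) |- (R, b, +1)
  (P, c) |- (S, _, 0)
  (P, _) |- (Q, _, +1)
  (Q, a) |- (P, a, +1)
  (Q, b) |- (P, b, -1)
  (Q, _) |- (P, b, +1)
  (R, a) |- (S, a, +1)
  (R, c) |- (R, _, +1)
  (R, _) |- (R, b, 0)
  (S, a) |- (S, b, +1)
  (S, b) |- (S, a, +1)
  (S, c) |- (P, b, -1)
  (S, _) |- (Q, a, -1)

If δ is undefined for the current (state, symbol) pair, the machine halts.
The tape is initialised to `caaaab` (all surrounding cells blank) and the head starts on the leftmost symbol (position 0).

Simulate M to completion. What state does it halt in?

R

P | _[c]aaaab__   read c → write _, move 0, go to S
S | _[_]aaaab__   read _ → write a, move -1, go to Q
Q | [_]aaaaab__   read _ → write b, move +1, go to P
P | b[a]aaaab__   read a → write a, move +1, go to R
R | ba[a]aaab__   read a → write a, move +1, go to S
S | baa[a]aab__   read a → write b, move +1, go to S
S | baab[a]ab__   read a → write b, move +1, go to S
S | baabb[a]b__   read a → write b, move +1, go to S
S | baabbb[b]__   read b → write a, move +1, go to S
S | baabbba[_]_   read _ → write a, move -1, go to Q
Q | baabbb[a]a_   read a → write a, move +1, go to P
P | baabbba[a]_   read a → write a, move +1, go to R
R | baabbbaa[_]   read _ → write b, move 0, go to R
R | baabbbaa[b]
No transition is defined for (R, b); M halts in state R.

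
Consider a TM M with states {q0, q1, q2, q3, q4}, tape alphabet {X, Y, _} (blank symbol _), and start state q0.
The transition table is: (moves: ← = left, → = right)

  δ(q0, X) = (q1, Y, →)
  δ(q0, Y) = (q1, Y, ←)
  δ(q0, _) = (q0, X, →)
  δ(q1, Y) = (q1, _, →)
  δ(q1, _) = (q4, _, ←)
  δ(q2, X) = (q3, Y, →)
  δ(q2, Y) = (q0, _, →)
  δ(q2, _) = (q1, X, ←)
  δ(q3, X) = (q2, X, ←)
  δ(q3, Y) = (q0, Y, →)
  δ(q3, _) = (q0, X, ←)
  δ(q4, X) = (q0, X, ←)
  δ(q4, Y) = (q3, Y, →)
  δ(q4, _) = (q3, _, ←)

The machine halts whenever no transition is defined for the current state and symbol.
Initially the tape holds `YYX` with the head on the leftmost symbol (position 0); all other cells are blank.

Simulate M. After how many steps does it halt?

state=q0 head=0 tape=____[Y]YX   (q0,Y)→(q1,Y,←)
state=q1 head=-1 tape=___[_]YYX   (q1,_)→(q4,_,←)
state=q4 head=-2 tape=__[_]_YYX   (q4,_)→(q3,_,←)
state=q3 head=-3 tape=_[_]__YYX   (q3,_)→(q0,X,←)
state=q0 head=-4 tape=[_]X__YYX   (q0,_)→(q0,X,→)
state=q0 head=-3 tape=X[X]__YYX   (q0,X)→(q1,Y,→)
state=q1 head=-2 tape=XY[_]_YYX   (q1,_)→(q4,_,←)
state=q4 head=-3 tape=X[Y]__YYX   (q4,Y)→(q3,Y,→)
state=q3 head=-2 tape=XY[_]_YYX   (q3,_)→(q0,X,←)
state=q0 head=-3 tape=X[Y]X_YYX   (q0,Y)→(q1,Y,←)
state=q1 head=-4 tape=[X]YX_YYX
M halts after 10 transitions.

10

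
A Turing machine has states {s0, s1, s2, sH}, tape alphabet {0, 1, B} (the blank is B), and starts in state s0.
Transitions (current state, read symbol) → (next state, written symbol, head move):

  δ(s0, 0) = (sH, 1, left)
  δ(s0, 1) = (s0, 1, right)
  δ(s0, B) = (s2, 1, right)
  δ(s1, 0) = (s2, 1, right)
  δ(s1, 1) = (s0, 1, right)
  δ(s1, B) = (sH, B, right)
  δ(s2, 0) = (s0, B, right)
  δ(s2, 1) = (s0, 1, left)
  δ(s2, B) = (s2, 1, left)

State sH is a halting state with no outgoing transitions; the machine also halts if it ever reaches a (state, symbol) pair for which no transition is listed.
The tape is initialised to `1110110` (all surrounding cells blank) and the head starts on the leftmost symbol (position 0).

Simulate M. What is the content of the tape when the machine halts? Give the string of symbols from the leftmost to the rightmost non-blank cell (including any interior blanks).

1111110

s0 | [1]110110   read 1 → write 1, move right, go to s0
s0 | 1[1]10110   read 1 → write 1, move right, go to s0
s0 | 11[1]0110   read 1 → write 1, move right, go to s0
s0 | 111[0]110   read 0 → write 1, move left, go to sH
sH | 11[1]1110
The non-blank tape span at halt is 1111110.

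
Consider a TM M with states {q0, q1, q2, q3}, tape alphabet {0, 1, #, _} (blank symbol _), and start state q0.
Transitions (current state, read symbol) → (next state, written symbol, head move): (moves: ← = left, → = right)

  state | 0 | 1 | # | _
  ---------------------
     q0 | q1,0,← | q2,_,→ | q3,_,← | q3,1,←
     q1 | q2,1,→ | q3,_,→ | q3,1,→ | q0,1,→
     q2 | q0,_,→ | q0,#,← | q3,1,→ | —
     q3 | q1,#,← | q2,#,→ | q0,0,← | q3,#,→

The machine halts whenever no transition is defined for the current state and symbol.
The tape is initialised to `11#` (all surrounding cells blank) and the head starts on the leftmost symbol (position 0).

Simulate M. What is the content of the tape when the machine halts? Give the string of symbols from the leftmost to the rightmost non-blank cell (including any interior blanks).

##_##

q0 | _[1]1#__   read 1 → write _, move →, go to q2
q2 | __[1]#__   read 1 → write #, move ←, go to q0
q0 | _[_]##__   read _ → write 1, move ←, go to q3
q3 | [_]1##__   read _ → write #, move →, go to q3
q3 | #[1]##__   read 1 → write #, move →, go to q2
q2 | ##[#]#__   read # → write 1, move →, go to q3
q3 | ##1[#]__   read # → write 0, move ←, go to q0
q0 | ##[1]0__   read 1 → write _, move →, go to q2
q2 | ##_[0]__   read 0 → write _, move →, go to q0
q0 | ##__[_]_   read _ → write 1, move ←, go to q3
q3 | ##_[_]1_   read _ → write #, move →, go to q3
q3 | ##_#[1]_   read 1 → write #, move →, go to q2
q2 | ##_##[_]
The non-blank tape span at halt is ##_##.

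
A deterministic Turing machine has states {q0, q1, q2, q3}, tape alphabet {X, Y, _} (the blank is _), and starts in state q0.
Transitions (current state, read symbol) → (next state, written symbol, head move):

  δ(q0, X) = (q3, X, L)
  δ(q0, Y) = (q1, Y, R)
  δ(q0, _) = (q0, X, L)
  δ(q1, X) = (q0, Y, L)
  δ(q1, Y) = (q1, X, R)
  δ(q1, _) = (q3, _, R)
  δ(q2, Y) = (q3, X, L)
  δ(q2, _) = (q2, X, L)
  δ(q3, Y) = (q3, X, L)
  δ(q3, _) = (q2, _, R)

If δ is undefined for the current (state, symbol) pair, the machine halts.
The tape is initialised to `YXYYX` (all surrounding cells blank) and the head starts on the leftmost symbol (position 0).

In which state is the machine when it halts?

state=q0 head=0 tape=[Y]XYYX   (q0,Y)→(q1,Y,R)
state=q1 head=1 tape=Y[X]YYX   (q1,X)→(q0,Y,L)
state=q0 head=0 tape=[Y]YYYX   (q0,Y)→(q1,Y,R)
state=q1 head=1 tape=Y[Y]YYX   (q1,Y)→(q1,X,R)
state=q1 head=2 tape=YX[Y]YX   (q1,Y)→(q1,X,R)
state=q1 head=3 tape=YXX[Y]X   (q1,Y)→(q1,X,R)
state=q1 head=4 tape=YXXX[X]   (q1,X)→(q0,Y,L)
state=q0 head=3 tape=YXX[X]Y   (q0,X)→(q3,X,L)
state=q3 head=2 tape=YX[X]XY
No transition is defined for (q3, X); M halts in state q3.

q3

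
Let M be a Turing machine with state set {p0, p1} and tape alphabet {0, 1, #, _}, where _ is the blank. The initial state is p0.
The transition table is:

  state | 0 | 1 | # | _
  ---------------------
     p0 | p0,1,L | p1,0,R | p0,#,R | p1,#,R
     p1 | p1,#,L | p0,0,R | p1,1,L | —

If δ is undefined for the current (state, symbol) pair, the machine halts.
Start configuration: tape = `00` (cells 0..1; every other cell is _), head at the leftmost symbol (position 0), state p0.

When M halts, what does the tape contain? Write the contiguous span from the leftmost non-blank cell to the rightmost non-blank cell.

state=p0 head=0 tape=_[0]0__   (p0,0)→(p0,1,L)
state=p0 head=-1 tape=[_]10__   (p0,_)→(p1,#,R)
state=p1 head=0 tape=#[1]0__   (p1,1)→(p0,0,R)
state=p0 head=1 tape=#0[0]__   (p0,0)→(p0,1,L)
state=p0 head=0 tape=#[0]1__   (p0,0)→(p0,1,L)
state=p0 head=-1 tape=[#]11__   (p0,#)→(p0,#,R)
state=p0 head=0 tape=#[1]1__   (p0,1)→(p1,0,R)
state=p1 head=1 tape=#0[1]__   (p1,1)→(p0,0,R)
state=p0 head=2 tape=#00[_]_   (p0,_)→(p1,#,R)
state=p1 head=3 tape=#00#[_]
The non-blank tape span at halt is #00#.

#00#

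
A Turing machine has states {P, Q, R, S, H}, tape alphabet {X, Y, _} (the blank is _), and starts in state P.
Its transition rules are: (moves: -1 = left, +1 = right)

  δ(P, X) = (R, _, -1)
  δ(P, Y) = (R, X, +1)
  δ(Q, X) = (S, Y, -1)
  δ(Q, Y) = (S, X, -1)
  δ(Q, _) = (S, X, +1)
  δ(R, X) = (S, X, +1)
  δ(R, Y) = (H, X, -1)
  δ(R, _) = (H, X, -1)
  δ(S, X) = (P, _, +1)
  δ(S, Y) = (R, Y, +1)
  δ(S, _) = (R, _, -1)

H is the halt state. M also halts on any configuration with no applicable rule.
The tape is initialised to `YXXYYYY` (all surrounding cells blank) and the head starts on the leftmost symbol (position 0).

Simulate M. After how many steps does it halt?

5

P | [Y]XXYYYY   read Y → write X, move +1, go to R
R | X[X]XYYYY   read X → write X, move +1, go to S
S | XX[X]YYYY   read X → write _, move +1, go to P
P | XX_[Y]YYY   read Y → write X, move +1, go to R
R | XX_X[Y]YY   read Y → write X, move -1, go to H
H | XX_[X]XYY
M halts after 5 transitions.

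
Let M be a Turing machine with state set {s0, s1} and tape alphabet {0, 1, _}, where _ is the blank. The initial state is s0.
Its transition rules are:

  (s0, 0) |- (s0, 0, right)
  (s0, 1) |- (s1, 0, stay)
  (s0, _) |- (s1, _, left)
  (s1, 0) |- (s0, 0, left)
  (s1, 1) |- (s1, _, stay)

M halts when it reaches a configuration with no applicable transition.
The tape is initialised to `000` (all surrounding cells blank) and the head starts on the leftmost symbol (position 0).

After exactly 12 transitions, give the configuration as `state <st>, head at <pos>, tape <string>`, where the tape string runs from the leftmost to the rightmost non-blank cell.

state s1, head at 2, tape 000

state=s0 head=0 tape=[0]00_   (s0,0)→(s0,0,right)
state=s0 head=1 tape=0[0]0_   (s0,0)→(s0,0,right)
state=s0 head=2 tape=00[0]_   (s0,0)→(s0,0,right)
state=s0 head=3 tape=000[_]   (s0,_)→(s1,_,left)
state=s1 head=2 tape=00[0]_   (s1,0)→(s0,0,left)
state=s0 head=1 tape=0[0]0_   (s0,0)→(s0,0,right)
state=s0 head=2 tape=00[0]_   (s0,0)→(s0,0,right)
state=s0 head=3 tape=000[_]   (s0,_)→(s1,_,left)
state=s1 head=2 tape=00[0]_   (s1,0)→(s0,0,left)
state=s0 head=1 tape=0[0]0_   (s0,0)→(s0,0,right)
state=s0 head=2 tape=00[0]_   (s0,0)→(s0,0,right)
state=s0 head=3 tape=000[_]   (s0,_)→(s1,_,left)
state=s1 head=2 tape=00[0]_
After 12 steps: state s1, head at 2, tape 000.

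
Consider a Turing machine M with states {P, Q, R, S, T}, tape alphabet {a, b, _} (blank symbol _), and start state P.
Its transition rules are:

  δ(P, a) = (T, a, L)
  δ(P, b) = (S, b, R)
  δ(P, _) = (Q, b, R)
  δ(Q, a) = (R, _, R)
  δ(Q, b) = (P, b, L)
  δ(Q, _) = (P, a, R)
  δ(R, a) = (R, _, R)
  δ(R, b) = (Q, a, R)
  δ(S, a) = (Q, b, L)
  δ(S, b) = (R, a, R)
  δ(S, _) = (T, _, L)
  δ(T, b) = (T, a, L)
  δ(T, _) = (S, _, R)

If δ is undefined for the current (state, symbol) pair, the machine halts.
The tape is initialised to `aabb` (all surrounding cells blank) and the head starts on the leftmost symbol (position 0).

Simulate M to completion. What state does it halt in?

P | __[a]abb   read a → write a, move L, go to T
T | _[_]aabb   read _ → write _, move R, go to S
S | __[a]abb   read a → write b, move L, go to Q
Q | _[_]babb   read _ → write a, move R, go to P
P | _a[b]abb   read b → write b, move R, go to S
S | _ab[a]bb   read a → write b, move L, go to Q
Q | _a[b]bbb   read b → write b, move L, go to P
P | _[a]bbbb   read a → write a, move L, go to T
T | [_]abbbb   read _ → write _, move R, go to S
S | _[a]bbbb   read a → write b, move L, go to Q
Q | [_]bbbbb   read _ → write a, move R, go to P
P | a[b]bbbb   read b → write b, move R, go to S
S | ab[b]bbb   read b → write a, move R, go to R
R | aba[b]bb   read b → write a, move R, go to Q
Q | abaa[b]b   read b → write b, move L, go to P
P | aba[a]bb   read a → write a, move L, go to T
T | ab[a]abb
No transition is defined for (T, a); M halts in state T.

T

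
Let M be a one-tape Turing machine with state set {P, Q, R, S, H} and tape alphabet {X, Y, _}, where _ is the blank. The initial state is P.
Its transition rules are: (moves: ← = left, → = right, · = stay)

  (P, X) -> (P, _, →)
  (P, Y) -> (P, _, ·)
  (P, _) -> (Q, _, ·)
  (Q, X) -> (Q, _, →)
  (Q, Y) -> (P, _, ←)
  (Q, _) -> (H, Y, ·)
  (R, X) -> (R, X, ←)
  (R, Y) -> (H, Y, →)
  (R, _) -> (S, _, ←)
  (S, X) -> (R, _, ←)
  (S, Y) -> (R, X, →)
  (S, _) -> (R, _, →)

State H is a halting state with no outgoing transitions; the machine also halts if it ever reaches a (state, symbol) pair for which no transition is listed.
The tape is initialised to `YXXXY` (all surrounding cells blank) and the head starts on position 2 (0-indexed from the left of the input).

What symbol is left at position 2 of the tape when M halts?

state=P head=2 tape=YX[X]XY   (P,X)→(P,_,→)
state=P head=3 tape=YX_[X]Y   (P,X)→(P,_,→)
state=P head=4 tape=YX__[Y]   (P,Y)→(P,_,·)
state=P head=4 tape=YX__[_]   (P,_)→(Q,_,·)
state=Q head=4 tape=YX__[_]   (Q,_)→(H,Y,·)
state=H head=4 tape=YX__[Y]
Cell 2 holds _ when M halts.

_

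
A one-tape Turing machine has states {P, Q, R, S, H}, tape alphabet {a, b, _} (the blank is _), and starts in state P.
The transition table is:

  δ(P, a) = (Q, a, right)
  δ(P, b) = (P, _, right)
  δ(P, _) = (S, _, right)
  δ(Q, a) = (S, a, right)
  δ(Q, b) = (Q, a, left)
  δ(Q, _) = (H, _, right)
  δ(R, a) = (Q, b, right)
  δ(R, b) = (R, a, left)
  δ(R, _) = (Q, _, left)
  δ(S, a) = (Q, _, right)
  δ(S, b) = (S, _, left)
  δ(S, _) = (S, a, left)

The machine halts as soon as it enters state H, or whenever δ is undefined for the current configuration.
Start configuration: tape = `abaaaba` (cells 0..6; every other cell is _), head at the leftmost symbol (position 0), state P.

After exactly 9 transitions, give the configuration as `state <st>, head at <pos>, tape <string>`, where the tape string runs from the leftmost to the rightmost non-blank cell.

state Q, head at 5, tape a_a___a

P | [a]baaaba   read a → write a, move right, go to Q
Q | a[b]aaaba   read b → write a, move left, go to Q
Q | [a]aaaaba   read a → write a, move right, go to S
S | a[a]aaaba   read a → write _, move right, go to Q
Q | a_[a]aaba   read a → write a, move right, go to S
S | a_a[a]aba   read a → write _, move right, go to Q
Q | a_a_[a]ba   read a → write a, move right, go to S
S | a_a_a[b]a   read b → write _, move left, go to S
S | a_a_[a]_a   read a → write _, move right, go to Q
Q | a_a__[_]a
After 9 steps: state Q, head at 5, tape a_a___a.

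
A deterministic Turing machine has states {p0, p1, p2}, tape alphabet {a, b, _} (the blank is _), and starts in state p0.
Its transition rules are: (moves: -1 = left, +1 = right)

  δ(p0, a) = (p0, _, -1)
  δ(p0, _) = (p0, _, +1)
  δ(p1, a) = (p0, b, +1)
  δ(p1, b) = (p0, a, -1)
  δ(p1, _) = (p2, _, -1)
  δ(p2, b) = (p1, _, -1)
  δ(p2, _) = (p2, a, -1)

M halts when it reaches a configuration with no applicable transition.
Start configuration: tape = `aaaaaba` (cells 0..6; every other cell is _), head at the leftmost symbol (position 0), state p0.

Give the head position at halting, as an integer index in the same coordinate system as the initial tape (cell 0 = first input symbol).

5

p0 | _[a]aaaaba   read a → write _, move -1, go to p0
p0 | [_]_aaaaba   read _ → write _, move +1, go to p0
p0 | _[_]aaaaba   read _ → write _, move +1, go to p0
p0 | __[a]aaaba   read a → write _, move -1, go to p0
p0 | _[_]_aaaba   read _ → write _, move +1, go to p0
p0 | __[_]aaaba   read _ → write _, move +1, go to p0
p0 | ___[a]aaba   read a → write _, move -1, go to p0
p0 | __[_]_aaba   read _ → write _, move +1, go to p0
p0 | ___[_]aaba   read _ → write _, move +1, go to p0
p0 | ____[a]aba   read a → write _, move -1, go to p0
p0 | ___[_]_aba   read _ → write _, move +1, go to p0
p0 | ____[_]aba   read _ → write _, move +1, go to p0
p0 | _____[a]ba   read a → write _, move -1, go to p0
p0 | ____[_]_ba   read _ → write _, move +1, go to p0
p0 | _____[_]ba   read _ → write _, move +1, go to p0
p0 | ______[b]a
At halt the head is at cell 5.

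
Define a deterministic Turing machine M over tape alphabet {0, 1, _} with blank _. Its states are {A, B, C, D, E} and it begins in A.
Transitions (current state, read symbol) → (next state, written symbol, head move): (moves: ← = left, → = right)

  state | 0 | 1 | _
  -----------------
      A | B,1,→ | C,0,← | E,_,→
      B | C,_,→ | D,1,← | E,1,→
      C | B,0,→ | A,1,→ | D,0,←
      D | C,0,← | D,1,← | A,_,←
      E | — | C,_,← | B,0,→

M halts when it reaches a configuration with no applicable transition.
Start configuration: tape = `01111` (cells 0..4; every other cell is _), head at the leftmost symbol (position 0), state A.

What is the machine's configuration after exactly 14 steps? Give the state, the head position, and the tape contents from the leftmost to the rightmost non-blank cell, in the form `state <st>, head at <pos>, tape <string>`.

state=A head=0 tape=____[0]1111   (A,0)→(B,1,→)
state=B head=1 tape=____1[1]111   (B,1)→(D,1,←)
state=D head=0 tape=____[1]1111   (D,1)→(D,1,←)
state=D head=-1 tape=___[_]11111   (D,_)→(A,_,←)
state=A head=-2 tape=__[_]_11111   (A,_)→(E,_,→)
state=E head=-1 tape=___[_]11111   (E,_)→(B,0,→)
state=B head=0 tape=___0[1]1111   (B,1)→(D,1,←)
state=D head=-1 tape=___[0]11111   (D,0)→(C,0,←)
state=C head=-2 tape=__[_]011111   (C,_)→(D,0,←)
state=D head=-3 tape=_[_]0011111   (D,_)→(A,_,←)
state=A head=-4 tape=[_]_0011111   (A,_)→(E,_,→)
state=E head=-3 tape=_[_]0011111   (E,_)→(B,0,→)
state=B head=-2 tape=_0[0]011111   (B,0)→(C,_,→)
state=C head=-1 tape=_0_[0]11111   (C,0)→(B,0,→)
state=B head=0 tape=_0_0[1]1111
After 14 steps: state B, head at 0, tape 0_011111.

state B, head at 0, tape 0_011111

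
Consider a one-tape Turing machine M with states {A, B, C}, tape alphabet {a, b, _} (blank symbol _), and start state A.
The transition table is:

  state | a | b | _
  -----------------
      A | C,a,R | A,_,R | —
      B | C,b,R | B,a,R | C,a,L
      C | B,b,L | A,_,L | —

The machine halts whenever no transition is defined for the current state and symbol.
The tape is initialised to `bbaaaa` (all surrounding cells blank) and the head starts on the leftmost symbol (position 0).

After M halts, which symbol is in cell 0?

_

state=A head=0 tape=[b]baaaa   (A,b)→(A,_,R)
state=A head=1 tape=_[b]aaaa   (A,b)→(A,_,R)
state=A head=2 tape=__[a]aaa   (A,a)→(C,a,R)
state=C head=3 tape=__a[a]aa   (C,a)→(B,b,L)
state=B head=2 tape=__[a]baa   (B,a)→(C,b,R)
state=C head=3 tape=__b[b]aa   (C,b)→(A,_,L)
state=A head=2 tape=__[b]_aa   (A,b)→(A,_,R)
state=A head=3 tape=___[_]aa
Cell 0 holds _ when M halts.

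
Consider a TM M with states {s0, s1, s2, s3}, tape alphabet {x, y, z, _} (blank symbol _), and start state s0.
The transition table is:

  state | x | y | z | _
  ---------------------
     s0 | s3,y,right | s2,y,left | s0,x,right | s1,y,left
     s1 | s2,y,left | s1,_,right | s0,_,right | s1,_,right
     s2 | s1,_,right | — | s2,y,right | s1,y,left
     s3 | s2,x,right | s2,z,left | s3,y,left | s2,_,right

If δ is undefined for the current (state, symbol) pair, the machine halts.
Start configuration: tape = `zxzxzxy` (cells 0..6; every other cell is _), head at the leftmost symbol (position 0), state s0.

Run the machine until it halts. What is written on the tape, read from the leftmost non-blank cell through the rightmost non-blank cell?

yz

state=s0 head=0 tape=[z]xzxzxy   (s0,z)→(s0,x,right)
state=s0 head=1 tape=x[x]zxzxy   (s0,x)→(s3,y,right)
state=s3 head=2 tape=xy[z]xzxy   (s3,z)→(s3,y,left)
state=s3 head=1 tape=x[y]yxzxy   (s3,y)→(s2,z,left)
state=s2 head=0 tape=[x]zyxzxy   (s2,x)→(s1,_,right)
state=s1 head=1 tape=_[z]yxzxy   (s1,z)→(s0,_,right)
state=s0 head=2 tape=__[y]xzxy   (s0,y)→(s2,y,left)
state=s2 head=1 tape=_[_]yxzxy   (s2,_)→(s1,y,left)
state=s1 head=0 tape=[_]yyxzxy   (s1,_)→(s1,_,right)
state=s1 head=1 tape=_[y]yxzxy   (s1,y)→(s1,_,right)
state=s1 head=2 tape=__[y]xzxy   (s1,y)→(s1,_,right)
state=s1 head=3 tape=___[x]zxy   (s1,x)→(s2,y,left)
state=s2 head=2 tape=__[_]yzxy   (s2,_)→(s1,y,left)
state=s1 head=1 tape=_[_]yyzxy   (s1,_)→(s1,_,right)
state=s1 head=2 tape=__[y]yzxy   (s1,y)→(s1,_,right)
state=s1 head=3 tape=___[y]zxy   (s1,y)→(s1,_,right)
state=s1 head=4 tape=____[z]xy   (s1,z)→(s0,_,right)
state=s0 head=5 tape=_____[x]y   (s0,x)→(s3,y,right)
state=s3 head=6 tape=_____y[y]   (s3,y)→(s2,z,left)
state=s2 head=5 tape=_____[y]z
The non-blank tape span at halt is yz.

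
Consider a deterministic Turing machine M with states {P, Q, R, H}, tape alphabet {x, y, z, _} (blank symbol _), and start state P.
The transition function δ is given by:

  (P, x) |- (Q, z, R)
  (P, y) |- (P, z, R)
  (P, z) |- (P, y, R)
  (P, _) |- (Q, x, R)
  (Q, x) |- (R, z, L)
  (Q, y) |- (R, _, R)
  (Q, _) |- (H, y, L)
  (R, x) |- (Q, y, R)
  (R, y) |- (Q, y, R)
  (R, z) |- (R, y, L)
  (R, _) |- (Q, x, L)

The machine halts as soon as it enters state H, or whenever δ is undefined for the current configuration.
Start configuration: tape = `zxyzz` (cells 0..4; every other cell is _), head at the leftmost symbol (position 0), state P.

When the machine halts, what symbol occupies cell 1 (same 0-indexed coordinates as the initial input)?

P | [z]xyzz   read z → write y, move R, go to P
P | y[x]yzz   read x → write z, move R, go to Q
Q | yz[y]zz   read y → write _, move R, go to R
R | yz_[z]z   read z → write y, move L, go to R
R | yz[_]yz   read _ → write x, move L, go to Q
Q | y[z]xyz
Cell 1 holds z when M halts.

z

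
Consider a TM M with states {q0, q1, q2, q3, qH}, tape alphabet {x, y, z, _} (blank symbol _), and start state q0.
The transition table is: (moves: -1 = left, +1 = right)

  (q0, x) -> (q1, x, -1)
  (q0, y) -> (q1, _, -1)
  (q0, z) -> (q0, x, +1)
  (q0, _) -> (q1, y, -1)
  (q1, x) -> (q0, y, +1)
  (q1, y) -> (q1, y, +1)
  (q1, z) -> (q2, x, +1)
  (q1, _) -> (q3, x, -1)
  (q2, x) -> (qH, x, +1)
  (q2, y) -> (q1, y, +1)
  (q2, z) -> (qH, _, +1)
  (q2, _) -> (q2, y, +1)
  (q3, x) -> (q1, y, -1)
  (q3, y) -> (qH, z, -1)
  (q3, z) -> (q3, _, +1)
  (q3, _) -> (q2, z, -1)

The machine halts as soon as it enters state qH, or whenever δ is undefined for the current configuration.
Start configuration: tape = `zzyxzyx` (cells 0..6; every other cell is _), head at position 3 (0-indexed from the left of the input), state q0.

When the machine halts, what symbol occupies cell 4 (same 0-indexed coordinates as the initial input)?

q0 | zzy[x]zyx__   read x → write x, move -1, go to q1
q1 | zz[y]xzyx__   read y → write y, move +1, go to q1
q1 | zzy[x]zyx__   read x → write y, move +1, go to q0
q0 | zzyy[z]yx__   read z → write x, move +1, go to q0
q0 | zzyyx[y]x__   read y → write _, move -1, go to q1
q1 | zzyy[x]_x__   read x → write y, move +1, go to q0
q0 | zzyyy[_]x__   read _ → write y, move -1, go to q1
q1 | zzyy[y]yx__   read y → write y, move +1, go to q1
q1 | zzyyy[y]x__   read y → write y, move +1, go to q1
q1 | zzyyyy[x]__   read x → write y, move +1, go to q0
q0 | zzyyyyy[_]_   read _ → write y, move -1, go to q1
q1 | zzyyyy[y]y_   read y → write y, move +1, go to q1
q1 | zzyyyyy[y]_   read y → write y, move +1, go to q1
q1 | zzyyyyyy[_]   read _ → write x, move -1, go to q3
q3 | zzyyyyy[y]x   read y → write z, move -1, go to qH
qH | zzyyyy[y]zx
Cell 4 holds y when M halts.

y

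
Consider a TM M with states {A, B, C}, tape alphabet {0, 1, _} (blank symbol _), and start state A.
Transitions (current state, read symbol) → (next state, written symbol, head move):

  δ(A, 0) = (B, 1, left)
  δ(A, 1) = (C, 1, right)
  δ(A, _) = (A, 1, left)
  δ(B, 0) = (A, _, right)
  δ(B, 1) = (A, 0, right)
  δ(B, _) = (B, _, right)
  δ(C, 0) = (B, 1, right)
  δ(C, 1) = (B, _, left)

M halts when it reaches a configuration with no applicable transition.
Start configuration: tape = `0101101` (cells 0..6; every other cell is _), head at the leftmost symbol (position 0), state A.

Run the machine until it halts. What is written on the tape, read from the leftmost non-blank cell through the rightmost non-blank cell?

01101_01

A | _[0]101101__   read 0 → write 1, move left, go to B
B | [_]1101101__   read _ → write _, move right, go to B
B | _[1]101101__   read 1 → write 0, move right, go to A
A | _0[1]01101__   read 1 → write 1, move right, go to C
C | _01[0]1101__   read 0 → write 1, move right, go to B
B | _011[1]101__   read 1 → write 0, move right, go to A
A | _0110[1]01__   read 1 → write 1, move right, go to C
C | _01101[0]1__   read 0 → write 1, move right, go to B
B | _011011[1]__   read 1 → write 0, move right, go to A
A | _0110110[_]_   read _ → write 1, move left, go to A
A | _011011[0]1_   read 0 → write 1, move left, go to B
B | _01101[1]11_   read 1 → write 0, move right, go to A
A | _011010[1]1_   read 1 → write 1, move right, go to C
C | _0110101[1]_   read 1 → write _, move left, go to B
B | _011010[1]__   read 1 → write 0, move right, go to A
A | _0110100[_]_   read _ → write 1, move left, go to A
A | _011010[0]1_   read 0 → write 1, move left, go to B
B | _01101[0]11_   read 0 → write _, move right, go to A
A | _01101_[1]1_   read 1 → write 1, move right, go to C
C | _01101_1[1]_   read 1 → write _, move left, go to B
B | _01101_[1]__   read 1 → write 0, move right, go to A
A | _01101_0[_]_   read _ → write 1, move left, go to A
A | _01101_[0]1_   read 0 → write 1, move left, go to B
B | _01101[_]11_   read _ → write _, move right, go to B
B | _01101_[1]1_   read 1 → write 0, move right, go to A
A | _01101_0[1]_   read 1 → write 1, move right, go to C
C | _01101_01[_]
The non-blank tape span at halt is 01101_01.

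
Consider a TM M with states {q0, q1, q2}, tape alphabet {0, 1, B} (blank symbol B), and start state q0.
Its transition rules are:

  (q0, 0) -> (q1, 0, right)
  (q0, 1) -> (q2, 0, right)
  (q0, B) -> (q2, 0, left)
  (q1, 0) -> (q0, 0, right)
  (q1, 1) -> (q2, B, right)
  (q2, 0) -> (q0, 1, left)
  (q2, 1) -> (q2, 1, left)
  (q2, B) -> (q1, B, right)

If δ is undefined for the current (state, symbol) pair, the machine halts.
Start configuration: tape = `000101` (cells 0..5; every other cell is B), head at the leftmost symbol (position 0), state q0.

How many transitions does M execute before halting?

37

q0 | BB[0]00101BB   read 0 → write 0, move right, go to q1
q1 | BB0[0]0101BB   read 0 → write 0, move right, go to q0
q0 | BB00[0]101BB   read 0 → write 0, move right, go to q1
q1 | BB000[1]01BB   read 1 → write B, move right, go to q2
q2 | BB000B[0]1BB   read 0 → write 1, move left, go to q0
q0 | BB000[B]11BB   read B → write 0, move left, go to q2
q2 | BB00[0]011BB   read 0 → write 1, move left, go to q0
q0 | BB0[0]1011BB   read 0 → write 0, move right, go to q1
q1 | BB00[1]011BB   read 1 → write B, move right, go to q2
q2 | BB00B[0]11BB   read 0 → write 1, move left, go to q0
q0 | BB00[B]111BB   read B → write 0, move left, go to q2
q2 | BB0[0]0111BB   read 0 → write 1, move left, go to q0
q0 | BB[0]10111BB   read 0 → write 0, move right, go to q1
q1 | BB0[1]0111BB   read 1 → write B, move right, go to q2
q2 | BB0B[0]111BB   read 0 → write 1, move left, go to q0
q0 | BB0[B]1111BB   read B → write 0, move left, go to q2
q2 | BB[0]01111BB   read 0 → write 1, move left, go to q0
q0 | B[B]101111BB   read B → write 0, move left, go to q2
q2 | [B]0101111BB   read B → write B, move right, go to q1
q1 | B[0]101111BB   read 0 → write 0, move right, go to q0
q0 | B0[1]01111BB   read 1 → write 0, move right, go to q2
q2 | B00[0]1111BB   read 0 → write 1, move left, go to q0
q0 | B0[0]11111BB   read 0 → write 0, move right, go to q1
q1 | B00[1]1111BB   read 1 → write B, move right, go to q2
q2 | B00B[1]111BB   read 1 → write 1, move left, go to q2
q2 | B00[B]1111BB   read B → write B, move right, go to q1
q1 | B00B[1]111BB   read 1 → write B, move right, go to q2
q2 | B00BB[1]11BB   read 1 → write 1, move left, go to q2
q2 | B00B[B]111BB   read B → write B, move right, go to q1
q1 | B00BB[1]11BB   read 1 → write B, move right, go to q2
q2 | B00BBB[1]1BB   read 1 → write 1, move left, go to q2
q2 | B00BB[B]11BB   read B → write B, move right, go to q1
q1 | B00BBB[1]1BB   read 1 → write B, move right, go to q2
q2 | B00BBBB[1]BB   read 1 → write 1, move left, go to q2
q2 | B00BBB[B]1BB   read B → write B, move right, go to q1
q1 | B00BBBB[1]BB   read 1 → write B, move right, go to q2
q2 | B00BBBBB[B]B   read B → write B, move right, go to q1
q1 | B00BBBBBB[B]
M halts after 37 transitions.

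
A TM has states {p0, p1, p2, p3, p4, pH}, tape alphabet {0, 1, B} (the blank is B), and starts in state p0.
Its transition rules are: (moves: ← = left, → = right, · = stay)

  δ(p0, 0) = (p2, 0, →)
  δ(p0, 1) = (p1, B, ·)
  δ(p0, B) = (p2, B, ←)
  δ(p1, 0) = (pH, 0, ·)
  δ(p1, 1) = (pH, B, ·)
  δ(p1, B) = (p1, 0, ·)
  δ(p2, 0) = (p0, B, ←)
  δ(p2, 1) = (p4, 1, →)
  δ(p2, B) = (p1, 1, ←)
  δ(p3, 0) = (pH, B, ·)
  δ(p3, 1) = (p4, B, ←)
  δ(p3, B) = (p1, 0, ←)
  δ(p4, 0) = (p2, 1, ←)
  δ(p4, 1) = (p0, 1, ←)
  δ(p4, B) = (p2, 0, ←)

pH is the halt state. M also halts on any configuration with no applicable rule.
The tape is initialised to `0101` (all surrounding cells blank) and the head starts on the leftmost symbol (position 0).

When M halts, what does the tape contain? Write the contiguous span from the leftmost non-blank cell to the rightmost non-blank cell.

0011

state=p0 head=0 tape=[0]101   (p0,0)→(p2,0,→)
state=p2 head=1 tape=0[1]01   (p2,1)→(p4,1,→)
state=p4 head=2 tape=01[0]1   (p4,0)→(p2,1,←)
state=p2 head=1 tape=0[1]11   (p2,1)→(p4,1,→)
state=p4 head=2 tape=01[1]1   (p4,1)→(p0,1,←)
state=p0 head=1 tape=0[1]11   (p0,1)→(p1,B,·)
state=p1 head=1 tape=0[B]11   (p1,B)→(p1,0,·)
state=p1 head=1 tape=0[0]11   (p1,0)→(pH,0,·)
state=pH head=1 tape=0[0]11
The non-blank tape span at halt is 0011.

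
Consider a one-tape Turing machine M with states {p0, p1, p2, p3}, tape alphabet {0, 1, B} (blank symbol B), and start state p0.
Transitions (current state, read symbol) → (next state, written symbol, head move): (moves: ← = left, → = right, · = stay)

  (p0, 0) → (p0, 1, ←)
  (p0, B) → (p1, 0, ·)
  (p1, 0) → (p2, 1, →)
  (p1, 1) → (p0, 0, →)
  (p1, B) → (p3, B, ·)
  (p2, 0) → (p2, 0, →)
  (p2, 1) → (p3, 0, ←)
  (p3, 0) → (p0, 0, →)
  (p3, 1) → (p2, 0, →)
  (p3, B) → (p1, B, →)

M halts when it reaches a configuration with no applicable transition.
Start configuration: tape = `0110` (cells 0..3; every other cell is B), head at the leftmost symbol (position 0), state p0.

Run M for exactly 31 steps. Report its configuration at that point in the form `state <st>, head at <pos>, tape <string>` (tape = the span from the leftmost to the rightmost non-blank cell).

state p0, head at -4, tape 1111110

p0 | BBBB[0]110   read 0 → write 1, move ←, go to p0
p0 | BBB[B]1110   read B → write 0, move ·, go to p1
p1 | BBB[0]1110   read 0 → write 1, move →, go to p2
p2 | BBB1[1]110   read 1 → write 0, move ←, go to p3
p3 | BBB[1]0110   read 1 → write 0, move →, go to p2
p2 | BBB0[0]110   read 0 → write 0, move →, go to p2
p2 | BBB00[1]10   read 1 → write 0, move ←, go to p3
p3 | BBB0[0]010   read 0 → write 0, move →, go to p0
p0 | BBB00[0]10   read 0 → write 1, move ←, go to p0
p0 | BBB0[0]110   read 0 → write 1, move ←, go to p0
p0 | BBB[0]1110   read 0 → write 1, move ←, go to p0
p0 | BB[B]11110   read B → write 0, move ·, go to p1
p1 | BB[0]11110   read 0 → write 1, move →, go to p2
p2 | BB1[1]1110   read 1 → write 0, move ←, go to p3
p3 | BB[1]01110   read 1 → write 0, move →, go to p2
p2 | BB0[0]1110   read 0 → write 0, move →, go to p2
p2 | BB00[1]110   read 1 → write 0, move ←, go to p3
p3 | BB0[0]0110   read 0 → write 0, move →, go to p0
p0 | BB00[0]110   read 0 → write 1, move ←, go to p0
p0 | BB0[0]1110   read 0 → write 1, move ←, go to p0
p0 | BB[0]11110   read 0 → write 1, move ←, go to p0
p0 | B[B]111110   read B → write 0, move ·, go to p1
p1 | B[0]111110   read 0 → write 1, move →, go to p2
p2 | B1[1]11110   read 1 → write 0, move ←, go to p3
p3 | B[1]011110   read 1 → write 0, move →, go to p2
p2 | B0[0]11110   read 0 → write 0, move →, go to p2
p2 | B00[1]1110   read 1 → write 0, move ←, go to p3
p3 | B0[0]01110   read 0 → write 0, move →, go to p0
p0 | B00[0]1110   read 0 → write 1, move ←, go to p0
p0 | B0[0]11110   read 0 → write 1, move ←, go to p0
p0 | B[0]111110   read 0 → write 1, move ←, go to p0
p0 | [B]1111110
After 31 steps: state p0, head at -4, tape 1111110.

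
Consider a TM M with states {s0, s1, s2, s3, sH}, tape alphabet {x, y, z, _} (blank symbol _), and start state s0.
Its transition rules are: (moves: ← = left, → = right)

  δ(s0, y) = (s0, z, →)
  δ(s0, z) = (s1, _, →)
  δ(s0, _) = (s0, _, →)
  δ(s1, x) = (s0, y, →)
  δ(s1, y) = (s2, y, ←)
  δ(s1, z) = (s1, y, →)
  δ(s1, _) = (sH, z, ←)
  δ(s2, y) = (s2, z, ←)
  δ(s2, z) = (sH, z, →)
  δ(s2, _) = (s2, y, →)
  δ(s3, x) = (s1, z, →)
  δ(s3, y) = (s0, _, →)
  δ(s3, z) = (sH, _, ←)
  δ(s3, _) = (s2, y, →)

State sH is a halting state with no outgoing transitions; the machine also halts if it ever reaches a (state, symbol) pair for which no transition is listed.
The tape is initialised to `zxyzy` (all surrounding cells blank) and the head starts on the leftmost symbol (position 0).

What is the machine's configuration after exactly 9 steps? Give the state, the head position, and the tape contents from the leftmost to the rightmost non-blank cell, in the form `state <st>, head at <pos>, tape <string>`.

state=s0 head=0 tape=[z]xyzy   (s0,z)→(s1,_,→)
state=s1 head=1 tape=_[x]yzy   (s1,x)→(s0,y,→)
state=s0 head=2 tape=_y[y]zy   (s0,y)→(s0,z,→)
state=s0 head=3 tape=_yz[z]y   (s0,z)→(s1,_,→)
state=s1 head=4 tape=_yz_[y]   (s1,y)→(s2,y,←)
state=s2 head=3 tape=_yz[_]y   (s2,_)→(s2,y,→)
state=s2 head=4 tape=_yzy[y]   (s2,y)→(s2,z,←)
state=s2 head=3 tape=_yz[y]z   (s2,y)→(s2,z,←)
state=s2 head=2 tape=_y[z]zz   (s2,z)→(sH,z,→)
state=sH head=3 tape=_yz[z]z
After 9 steps: state sH, head at 3, tape yzzz.

state sH, head at 3, tape yzzz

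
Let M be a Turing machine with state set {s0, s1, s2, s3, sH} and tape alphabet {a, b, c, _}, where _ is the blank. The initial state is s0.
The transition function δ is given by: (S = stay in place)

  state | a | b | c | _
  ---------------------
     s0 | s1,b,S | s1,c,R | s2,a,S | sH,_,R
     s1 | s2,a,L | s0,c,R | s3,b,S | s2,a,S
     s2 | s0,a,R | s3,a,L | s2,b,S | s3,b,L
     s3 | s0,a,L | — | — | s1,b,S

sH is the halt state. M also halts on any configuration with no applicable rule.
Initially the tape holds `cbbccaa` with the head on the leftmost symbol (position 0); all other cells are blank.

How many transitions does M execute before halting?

state=s0 head=0 tape=[c]bbccaa__   (s0,c)→(s2,a,S)
state=s2 head=0 tape=[a]bbccaa__   (s2,a)→(s0,a,R)
state=s0 head=1 tape=a[b]bccaa__   (s0,b)→(s1,c,R)
state=s1 head=2 tape=ac[b]ccaa__   (s1,b)→(s0,c,R)
state=s0 head=3 tape=acc[c]caa__   (s0,c)→(s2,a,S)
state=s2 head=3 tape=acc[a]caa__   (s2,a)→(s0,a,R)
state=s0 head=4 tape=acca[c]aa__   (s0,c)→(s2,a,S)
state=s2 head=4 tape=acca[a]aa__   (s2,a)→(s0,a,R)
state=s0 head=5 tape=accaa[a]a__   (s0,a)→(s1,b,S)
state=s1 head=5 tape=accaa[b]a__   (s1,b)→(s0,c,R)
state=s0 head=6 tape=accaac[a]__   (s0,a)→(s1,b,S)
state=s1 head=6 tape=accaac[b]__   (s1,b)→(s0,c,R)
state=s0 head=7 tape=accaacc[_]_   (s0,_)→(sH,_,R)
state=sH head=8 tape=accaacc_[_]
M halts after 13 transitions.

13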